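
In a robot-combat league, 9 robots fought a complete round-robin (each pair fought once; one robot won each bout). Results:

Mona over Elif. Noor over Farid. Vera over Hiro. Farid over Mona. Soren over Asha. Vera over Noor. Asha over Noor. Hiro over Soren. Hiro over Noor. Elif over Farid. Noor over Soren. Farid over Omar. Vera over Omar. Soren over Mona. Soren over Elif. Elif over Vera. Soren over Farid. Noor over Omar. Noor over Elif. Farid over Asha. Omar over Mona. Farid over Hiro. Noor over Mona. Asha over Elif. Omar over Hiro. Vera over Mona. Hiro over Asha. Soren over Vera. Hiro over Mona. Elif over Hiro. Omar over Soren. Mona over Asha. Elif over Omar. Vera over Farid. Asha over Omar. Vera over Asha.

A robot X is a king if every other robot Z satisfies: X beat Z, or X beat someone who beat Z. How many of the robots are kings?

Hiro reaches everyone (king).
Noor reaches everyone (king).
Omar reaches everyone (king).
Mona cannot reach Soren in two steps.
Asha reaches everyone (king).
Soren reaches everyone (king).
Vera reaches everyone (king).
Farid cannot reach Vera in two steps.
Elif reaches everyone (king).
Kings: Hiro, Noor, Omar, Asha, Soren, Vera, Elif — 7.

7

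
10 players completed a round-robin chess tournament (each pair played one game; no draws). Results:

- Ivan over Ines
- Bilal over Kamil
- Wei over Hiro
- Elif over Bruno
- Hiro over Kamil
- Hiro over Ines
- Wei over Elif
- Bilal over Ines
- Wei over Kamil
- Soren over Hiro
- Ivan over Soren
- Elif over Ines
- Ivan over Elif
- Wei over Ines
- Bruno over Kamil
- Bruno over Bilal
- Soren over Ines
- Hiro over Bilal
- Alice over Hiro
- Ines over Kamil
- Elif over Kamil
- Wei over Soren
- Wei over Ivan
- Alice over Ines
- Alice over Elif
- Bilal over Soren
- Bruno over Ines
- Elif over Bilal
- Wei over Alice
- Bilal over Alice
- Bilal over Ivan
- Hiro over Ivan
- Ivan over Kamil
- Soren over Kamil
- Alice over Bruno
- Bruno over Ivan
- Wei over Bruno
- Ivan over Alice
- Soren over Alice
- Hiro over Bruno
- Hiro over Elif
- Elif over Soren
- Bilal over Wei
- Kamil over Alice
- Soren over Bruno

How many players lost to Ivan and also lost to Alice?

Ivan beat: Elif, Ines, Kamil, Alice, Soren.
Alice beat: Elif, Hiro, Ines, Bruno.
Both beat: Elif, Ines — 2.

2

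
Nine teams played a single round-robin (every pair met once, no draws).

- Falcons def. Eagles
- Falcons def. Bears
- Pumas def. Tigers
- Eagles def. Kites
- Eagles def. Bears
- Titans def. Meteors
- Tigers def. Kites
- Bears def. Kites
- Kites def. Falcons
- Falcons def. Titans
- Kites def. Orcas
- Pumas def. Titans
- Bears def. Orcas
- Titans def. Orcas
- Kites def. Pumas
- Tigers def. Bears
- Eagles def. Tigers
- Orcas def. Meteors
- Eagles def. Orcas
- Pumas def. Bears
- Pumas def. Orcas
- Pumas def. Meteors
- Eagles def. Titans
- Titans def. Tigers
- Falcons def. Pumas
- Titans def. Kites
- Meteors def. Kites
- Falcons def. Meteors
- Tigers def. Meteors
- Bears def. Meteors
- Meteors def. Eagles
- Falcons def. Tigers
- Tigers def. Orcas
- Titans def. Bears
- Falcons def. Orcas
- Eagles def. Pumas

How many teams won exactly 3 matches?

Win totals: Orcas 1, Titans 5, Meteors 2, Kites 3, Bears 3, Falcons 7, Tigers 4, Pumas 5, Eagles 6.
Exactly 3: Kites, Bears — 2 teams.

2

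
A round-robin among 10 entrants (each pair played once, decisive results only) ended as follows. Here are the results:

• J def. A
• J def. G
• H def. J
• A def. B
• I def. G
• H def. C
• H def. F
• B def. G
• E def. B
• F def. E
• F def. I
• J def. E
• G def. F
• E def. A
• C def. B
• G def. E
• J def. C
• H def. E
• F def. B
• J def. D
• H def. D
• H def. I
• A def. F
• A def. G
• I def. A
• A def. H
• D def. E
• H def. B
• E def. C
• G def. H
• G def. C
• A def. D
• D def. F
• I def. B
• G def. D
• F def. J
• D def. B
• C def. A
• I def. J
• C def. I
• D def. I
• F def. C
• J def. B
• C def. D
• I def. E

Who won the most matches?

H

Win totals: A 5, B 1, C 4, D 4, E 3, F 5, G 5, H 7, I 5, J 6.
H leads with 7 wins (next highest: 6).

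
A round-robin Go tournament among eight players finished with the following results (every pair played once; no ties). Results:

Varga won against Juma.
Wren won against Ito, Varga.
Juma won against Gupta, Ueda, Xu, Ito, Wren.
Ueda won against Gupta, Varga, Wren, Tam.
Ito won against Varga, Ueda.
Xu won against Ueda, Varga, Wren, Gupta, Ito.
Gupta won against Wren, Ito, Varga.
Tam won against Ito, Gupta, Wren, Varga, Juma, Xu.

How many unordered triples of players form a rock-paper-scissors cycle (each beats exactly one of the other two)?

10

Win totals: Tam 6, Ito 2, Xu 5, Wren 2, Juma 5, Varga 1, Gupta 3, Ueda 4.
A player with w wins dominates both others in C(w,2) triples; summing gives 15 + 1 + 10 + 1 + 10 + 0 + 3 + 6 = 46 transitive triples.
Total triples C(8,3) = 56, so cyclic triples = 56 − 46 = 10.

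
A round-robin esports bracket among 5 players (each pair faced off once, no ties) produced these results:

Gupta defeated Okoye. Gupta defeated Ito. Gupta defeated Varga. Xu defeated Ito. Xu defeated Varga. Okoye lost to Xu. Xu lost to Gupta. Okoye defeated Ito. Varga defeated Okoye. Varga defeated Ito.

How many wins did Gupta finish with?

Gupta's results: beat Varga, Okoye, Ito, Xu; lost to no one.
That is 4 wins.

4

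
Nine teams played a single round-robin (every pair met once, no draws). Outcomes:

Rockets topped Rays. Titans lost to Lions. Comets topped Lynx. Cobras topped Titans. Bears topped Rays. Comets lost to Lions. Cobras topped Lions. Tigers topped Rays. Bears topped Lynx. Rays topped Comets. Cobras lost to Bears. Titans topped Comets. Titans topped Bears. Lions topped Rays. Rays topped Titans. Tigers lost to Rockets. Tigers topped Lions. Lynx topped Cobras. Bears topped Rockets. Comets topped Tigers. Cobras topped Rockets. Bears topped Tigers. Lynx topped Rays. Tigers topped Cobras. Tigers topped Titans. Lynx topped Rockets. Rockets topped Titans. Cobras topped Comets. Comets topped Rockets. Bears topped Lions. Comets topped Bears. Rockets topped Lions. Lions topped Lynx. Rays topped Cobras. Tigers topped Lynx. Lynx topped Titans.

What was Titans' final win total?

Titans' results: beat Bears, Comets; lost to Cobras, Rays, Rockets, Lions, Tigers, Lynx.
That is 2 wins.

2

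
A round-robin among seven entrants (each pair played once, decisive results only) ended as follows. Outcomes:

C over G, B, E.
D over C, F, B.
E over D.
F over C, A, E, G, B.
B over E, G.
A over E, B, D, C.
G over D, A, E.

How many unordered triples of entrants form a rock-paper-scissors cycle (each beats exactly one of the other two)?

Win totals: A 4, B 2, C 3, D 3, E 1, F 5, G 3.
An entrant with w wins dominates both others in C(w,2) triples; summing gives 6 + 1 + 3 + 3 + 0 + 10 + 3 = 26 transitive triples.
Total triples C(7,3) = 35, so cyclic triples = 35 − 26 = 9.

9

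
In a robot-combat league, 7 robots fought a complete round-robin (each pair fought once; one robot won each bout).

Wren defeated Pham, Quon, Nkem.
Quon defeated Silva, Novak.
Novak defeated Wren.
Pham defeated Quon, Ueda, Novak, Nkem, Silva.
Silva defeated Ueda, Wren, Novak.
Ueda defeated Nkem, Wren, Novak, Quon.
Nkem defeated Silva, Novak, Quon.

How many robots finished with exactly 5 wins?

1

Win totals: Novak 1, Quon 2, Nkem 3, Wren 3, Silva 3, Ueda 4, Pham 5.
Exactly 5: Pham — 1 robot.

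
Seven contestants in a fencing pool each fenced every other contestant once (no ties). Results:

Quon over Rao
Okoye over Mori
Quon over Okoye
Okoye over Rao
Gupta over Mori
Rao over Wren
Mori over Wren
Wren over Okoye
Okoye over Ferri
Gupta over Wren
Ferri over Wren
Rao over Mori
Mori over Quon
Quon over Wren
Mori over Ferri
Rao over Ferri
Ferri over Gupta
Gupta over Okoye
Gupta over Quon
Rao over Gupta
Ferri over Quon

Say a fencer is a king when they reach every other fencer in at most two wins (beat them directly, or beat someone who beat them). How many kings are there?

Ferri reaches everyone (king).
Okoye reaches everyone (king).
Mori reaches everyone (king).
Quon reaches everyone (king).
Gupta reaches everyone (king).
Rao reaches everyone (king).
Wren cannot reach Quon, Gupta in two steps.
Kings: Ferri, Okoye, Mori, Quon, Gupta, Rao — 6.

6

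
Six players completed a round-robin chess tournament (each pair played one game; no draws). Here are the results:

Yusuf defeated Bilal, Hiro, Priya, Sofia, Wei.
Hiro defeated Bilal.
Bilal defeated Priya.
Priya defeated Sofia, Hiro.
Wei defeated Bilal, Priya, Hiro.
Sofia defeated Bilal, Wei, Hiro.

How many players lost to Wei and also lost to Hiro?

1

Wei beat: Bilal, Priya, Hiro.
Hiro beat: Bilal.
Both beat: Bilal — 1.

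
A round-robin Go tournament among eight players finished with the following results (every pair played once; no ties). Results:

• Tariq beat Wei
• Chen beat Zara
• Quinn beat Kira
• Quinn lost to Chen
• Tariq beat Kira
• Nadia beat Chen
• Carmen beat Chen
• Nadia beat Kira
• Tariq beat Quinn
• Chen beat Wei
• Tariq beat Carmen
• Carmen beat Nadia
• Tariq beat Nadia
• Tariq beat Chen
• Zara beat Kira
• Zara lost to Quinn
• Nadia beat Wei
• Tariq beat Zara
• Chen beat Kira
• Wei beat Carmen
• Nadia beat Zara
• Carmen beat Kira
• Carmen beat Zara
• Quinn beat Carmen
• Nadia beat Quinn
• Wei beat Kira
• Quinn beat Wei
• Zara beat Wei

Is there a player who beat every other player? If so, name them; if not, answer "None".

Tariq

Tariq has 7 wins out of 7 opponents — a perfect record.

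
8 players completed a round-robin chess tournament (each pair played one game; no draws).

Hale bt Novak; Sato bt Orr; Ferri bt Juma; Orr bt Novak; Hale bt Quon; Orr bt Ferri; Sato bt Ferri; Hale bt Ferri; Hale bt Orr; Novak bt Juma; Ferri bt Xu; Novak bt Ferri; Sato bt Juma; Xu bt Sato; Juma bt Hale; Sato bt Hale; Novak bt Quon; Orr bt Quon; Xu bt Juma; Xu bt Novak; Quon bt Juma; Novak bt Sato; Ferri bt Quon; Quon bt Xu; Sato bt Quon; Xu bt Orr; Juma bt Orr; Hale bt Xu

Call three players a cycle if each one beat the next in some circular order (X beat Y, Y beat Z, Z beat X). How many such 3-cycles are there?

Win totals: Hale 5, Xu 4, Orr 3, Ferri 3, Sato 5, Juma 2, Quon 2, Novak 4.
A player with w wins dominates both others in C(w,2) triples; summing gives 10 + 6 + 3 + 3 + 10 + 1 + 1 + 6 = 40 transitive triples.
Total triples C(8,3) = 56, so cyclic triples = 56 − 40 = 16.

16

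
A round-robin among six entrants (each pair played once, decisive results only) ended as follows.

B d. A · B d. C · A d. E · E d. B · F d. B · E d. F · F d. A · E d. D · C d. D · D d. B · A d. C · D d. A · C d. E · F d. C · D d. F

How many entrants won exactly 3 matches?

3

Win totals: A 2, B 2, C 2, D 3, E 3, F 3.
Exactly 3: D, E, F — 3 entrants.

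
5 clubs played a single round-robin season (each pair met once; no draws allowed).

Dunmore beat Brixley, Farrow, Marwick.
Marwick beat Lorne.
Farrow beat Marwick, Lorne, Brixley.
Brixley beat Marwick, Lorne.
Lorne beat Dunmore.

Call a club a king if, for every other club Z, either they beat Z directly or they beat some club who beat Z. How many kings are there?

3

Marwick cannot reach Brixley, Farrow in two steps.
Dunmore reaches everyone (king).
Lorne reaches everyone (king).
Brixley cannot reach Farrow in two steps.
Farrow reaches everyone (king).
Kings: Dunmore, Lorne, Farrow — 3.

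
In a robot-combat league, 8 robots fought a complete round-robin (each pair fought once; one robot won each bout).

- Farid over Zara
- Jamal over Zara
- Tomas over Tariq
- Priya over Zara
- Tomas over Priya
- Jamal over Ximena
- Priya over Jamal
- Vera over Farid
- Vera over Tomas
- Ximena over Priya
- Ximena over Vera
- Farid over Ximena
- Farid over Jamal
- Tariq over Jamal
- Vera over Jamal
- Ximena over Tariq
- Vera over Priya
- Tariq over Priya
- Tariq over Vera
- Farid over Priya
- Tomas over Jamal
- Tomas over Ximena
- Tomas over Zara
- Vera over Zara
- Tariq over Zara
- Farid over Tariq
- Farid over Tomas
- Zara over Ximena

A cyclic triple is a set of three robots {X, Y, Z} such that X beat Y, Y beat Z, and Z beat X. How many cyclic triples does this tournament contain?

10

Win totals: Ximena 3, Jamal 2, Vera 5, Farid 6, Tariq 4, Priya 2, Tomas 5, Zara 1.
A robot with w wins dominates both others in C(w,2) triples; summing gives 3 + 1 + 10 + 15 + 6 + 1 + 10 + 0 = 46 transitive triples.
Total triples C(8,3) = 56, so cyclic triples = 56 − 46 = 10.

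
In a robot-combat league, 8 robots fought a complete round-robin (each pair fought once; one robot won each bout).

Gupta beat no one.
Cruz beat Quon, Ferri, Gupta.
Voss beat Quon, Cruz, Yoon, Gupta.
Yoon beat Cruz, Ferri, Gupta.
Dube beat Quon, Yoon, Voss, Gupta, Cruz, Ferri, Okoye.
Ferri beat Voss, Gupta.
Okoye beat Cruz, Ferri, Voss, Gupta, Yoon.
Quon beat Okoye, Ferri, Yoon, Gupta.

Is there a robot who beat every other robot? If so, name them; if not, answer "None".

Dube

Dube has 7 wins out of 7 opponents — a perfect record.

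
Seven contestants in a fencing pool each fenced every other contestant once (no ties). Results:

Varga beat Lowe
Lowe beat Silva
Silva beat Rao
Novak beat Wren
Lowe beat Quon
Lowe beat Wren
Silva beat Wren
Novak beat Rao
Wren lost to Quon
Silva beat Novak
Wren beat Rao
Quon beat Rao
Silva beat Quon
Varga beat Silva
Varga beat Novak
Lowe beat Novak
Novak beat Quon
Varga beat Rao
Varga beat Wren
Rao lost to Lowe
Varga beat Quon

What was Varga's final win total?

6

Varga's results: beat Wren, Lowe, Rao, Quon, Silva, Novak; lost to no one.
That is 6 wins.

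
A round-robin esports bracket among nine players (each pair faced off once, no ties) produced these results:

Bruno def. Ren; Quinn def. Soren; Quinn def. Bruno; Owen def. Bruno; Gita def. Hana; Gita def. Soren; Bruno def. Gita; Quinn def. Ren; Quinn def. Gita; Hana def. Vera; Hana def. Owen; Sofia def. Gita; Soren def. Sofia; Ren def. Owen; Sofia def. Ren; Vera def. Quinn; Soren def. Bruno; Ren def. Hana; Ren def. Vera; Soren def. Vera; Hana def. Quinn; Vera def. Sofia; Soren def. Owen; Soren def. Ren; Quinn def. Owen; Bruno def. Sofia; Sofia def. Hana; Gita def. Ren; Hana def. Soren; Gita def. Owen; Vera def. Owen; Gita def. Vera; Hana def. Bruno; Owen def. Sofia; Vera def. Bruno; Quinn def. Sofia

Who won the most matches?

Quinn

Win totals: Gita 5, Quinn 6, Sofia 3, Vera 4, Hana 5, Soren 5, Bruno 3, Ren 3, Owen 2.
Quinn leads with 6 wins (next highest: 5).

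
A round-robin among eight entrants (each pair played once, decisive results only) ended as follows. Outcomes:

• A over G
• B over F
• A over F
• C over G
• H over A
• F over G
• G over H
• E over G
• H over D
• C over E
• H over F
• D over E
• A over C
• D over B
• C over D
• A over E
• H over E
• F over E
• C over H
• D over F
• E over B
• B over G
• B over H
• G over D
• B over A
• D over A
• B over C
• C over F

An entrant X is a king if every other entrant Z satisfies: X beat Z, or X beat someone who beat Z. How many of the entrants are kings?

A reaches everyone (king).
B reaches everyone (king).
C reaches everyone (king).
D reaches everyone (king).
E reaches everyone (king).
F cannot reach A, C in two steps.
G cannot reach C in two steps.
H reaches everyone (king).
Kings: A, B, C, D, E, H — 6.

6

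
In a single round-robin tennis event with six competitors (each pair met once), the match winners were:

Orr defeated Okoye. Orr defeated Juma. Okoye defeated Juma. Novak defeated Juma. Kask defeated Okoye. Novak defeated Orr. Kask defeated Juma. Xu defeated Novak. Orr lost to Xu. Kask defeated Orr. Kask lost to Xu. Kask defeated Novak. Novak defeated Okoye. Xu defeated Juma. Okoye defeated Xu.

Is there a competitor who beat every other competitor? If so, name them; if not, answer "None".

None

Highest win total is Xu with 4 (out of 5 possible).
Xu lost to Okoye, so no competitor went undefeated.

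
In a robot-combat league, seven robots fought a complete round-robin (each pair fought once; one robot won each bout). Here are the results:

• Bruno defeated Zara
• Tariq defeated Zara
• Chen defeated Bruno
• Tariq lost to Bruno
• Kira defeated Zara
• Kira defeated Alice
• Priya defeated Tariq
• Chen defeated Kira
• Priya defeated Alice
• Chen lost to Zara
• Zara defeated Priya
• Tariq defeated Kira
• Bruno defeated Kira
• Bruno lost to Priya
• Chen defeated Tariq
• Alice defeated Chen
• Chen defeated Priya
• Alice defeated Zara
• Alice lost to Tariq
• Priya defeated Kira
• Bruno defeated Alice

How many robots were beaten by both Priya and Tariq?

Priya beat: Bruno, Kira, Alice, Tariq.
Tariq beat: Zara, Kira, Alice.
Both beat: Kira, Alice — 2.

2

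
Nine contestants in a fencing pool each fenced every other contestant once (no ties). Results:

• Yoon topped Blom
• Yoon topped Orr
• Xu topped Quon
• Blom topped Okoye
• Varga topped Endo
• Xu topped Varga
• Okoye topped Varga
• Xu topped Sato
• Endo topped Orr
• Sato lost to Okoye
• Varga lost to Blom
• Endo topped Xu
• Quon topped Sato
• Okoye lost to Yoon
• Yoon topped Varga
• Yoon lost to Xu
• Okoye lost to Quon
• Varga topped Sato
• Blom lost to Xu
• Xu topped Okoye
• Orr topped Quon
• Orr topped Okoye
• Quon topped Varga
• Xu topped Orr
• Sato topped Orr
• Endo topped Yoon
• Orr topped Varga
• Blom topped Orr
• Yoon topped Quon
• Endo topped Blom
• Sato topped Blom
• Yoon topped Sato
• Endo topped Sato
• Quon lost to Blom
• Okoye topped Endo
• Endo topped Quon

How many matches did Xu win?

Xu's results: beat Varga, Orr, Quon, Okoye, Blom, Yoon, Sato; lost to Endo.
That is 7 wins.

7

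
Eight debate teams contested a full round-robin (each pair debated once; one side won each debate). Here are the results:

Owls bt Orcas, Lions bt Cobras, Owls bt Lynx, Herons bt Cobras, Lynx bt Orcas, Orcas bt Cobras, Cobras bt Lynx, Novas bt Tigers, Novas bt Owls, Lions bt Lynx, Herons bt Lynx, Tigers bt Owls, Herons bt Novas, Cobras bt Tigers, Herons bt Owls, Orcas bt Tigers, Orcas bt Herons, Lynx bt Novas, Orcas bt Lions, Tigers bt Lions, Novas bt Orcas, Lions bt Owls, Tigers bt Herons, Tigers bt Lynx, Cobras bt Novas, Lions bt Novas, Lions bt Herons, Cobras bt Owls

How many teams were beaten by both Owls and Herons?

Owls beat: Lynx, Orcas.
Herons beat: Cobras, Lynx, Owls, Novas.
Both beat: Lynx — 1.

1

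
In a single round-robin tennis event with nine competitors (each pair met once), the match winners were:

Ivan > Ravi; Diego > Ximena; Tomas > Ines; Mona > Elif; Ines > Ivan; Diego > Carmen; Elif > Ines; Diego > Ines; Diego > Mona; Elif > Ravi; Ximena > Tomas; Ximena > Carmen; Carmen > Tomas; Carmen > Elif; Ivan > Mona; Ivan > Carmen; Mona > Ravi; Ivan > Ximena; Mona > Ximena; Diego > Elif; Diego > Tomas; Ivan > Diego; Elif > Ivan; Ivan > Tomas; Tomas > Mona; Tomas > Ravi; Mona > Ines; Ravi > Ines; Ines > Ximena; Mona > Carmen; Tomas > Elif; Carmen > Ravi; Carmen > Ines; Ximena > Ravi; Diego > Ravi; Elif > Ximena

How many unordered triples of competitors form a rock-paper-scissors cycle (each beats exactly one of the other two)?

Win totals: Carmen 4, Ximena 3, Mona 5, Tomas 4, Elif 4, Ivan 6, Diego 7, Ines 2, Ravi 1.
A competitor with w wins dominates both others in C(w,2) triples; summing gives 6 + 3 + 10 + 6 + 6 + 15 + 21 + 1 + 0 = 68 transitive triples.
Total triples C(9,3) = 84, so cyclic triples = 84 − 68 = 16.

16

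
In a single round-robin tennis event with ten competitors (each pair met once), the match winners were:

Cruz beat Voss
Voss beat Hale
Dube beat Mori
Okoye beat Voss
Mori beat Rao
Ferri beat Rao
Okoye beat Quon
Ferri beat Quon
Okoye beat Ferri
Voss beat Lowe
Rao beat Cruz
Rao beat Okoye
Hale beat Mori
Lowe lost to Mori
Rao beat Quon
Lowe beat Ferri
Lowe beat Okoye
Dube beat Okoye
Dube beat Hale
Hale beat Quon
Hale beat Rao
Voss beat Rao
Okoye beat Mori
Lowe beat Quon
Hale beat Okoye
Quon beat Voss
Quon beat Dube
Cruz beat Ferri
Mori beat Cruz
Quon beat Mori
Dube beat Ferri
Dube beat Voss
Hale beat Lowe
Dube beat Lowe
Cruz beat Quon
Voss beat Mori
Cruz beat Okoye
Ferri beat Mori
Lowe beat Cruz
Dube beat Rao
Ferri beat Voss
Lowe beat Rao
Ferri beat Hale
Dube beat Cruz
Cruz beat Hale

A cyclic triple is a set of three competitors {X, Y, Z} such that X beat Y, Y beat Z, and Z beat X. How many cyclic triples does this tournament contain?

Win totals: Voss 4, Lowe 5, Hale 5, Rao 3, Cruz 5, Ferri 5, Quon 3, Dube 8, Mori 3, Okoye 4.
A competitor with w wins dominates both others in C(w,2) triples; summing gives 6 + 10 + 10 + 3 + 10 + 10 + 3 + 28 + 3 + 6 = 89 transitive triples.
Total triples C(10,3) = 120, so cyclic triples = 120 − 89 = 31.

31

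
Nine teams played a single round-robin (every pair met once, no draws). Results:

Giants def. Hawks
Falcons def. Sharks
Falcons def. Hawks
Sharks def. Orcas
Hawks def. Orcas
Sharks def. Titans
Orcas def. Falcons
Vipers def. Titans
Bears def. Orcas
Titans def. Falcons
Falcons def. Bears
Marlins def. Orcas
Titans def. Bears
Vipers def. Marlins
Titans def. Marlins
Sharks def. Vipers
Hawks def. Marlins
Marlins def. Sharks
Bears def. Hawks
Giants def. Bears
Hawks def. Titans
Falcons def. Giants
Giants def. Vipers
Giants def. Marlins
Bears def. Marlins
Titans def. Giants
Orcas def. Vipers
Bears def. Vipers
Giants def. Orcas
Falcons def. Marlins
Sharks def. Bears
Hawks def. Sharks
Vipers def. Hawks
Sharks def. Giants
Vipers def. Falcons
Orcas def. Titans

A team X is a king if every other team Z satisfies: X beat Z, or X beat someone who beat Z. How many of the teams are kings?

7

Titans reaches everyone (king).
Orcas reaches everyone (king).
Hawks reaches everyone (king).
Falcons reaches everyone (king).
Bears cannot reach Giants in two steps.
Marlins cannot reach Hawks in two steps.
Sharks reaches everyone (king).
Giants reaches everyone (king).
Vipers reaches everyone (king).
Kings: Titans, Orcas, Hawks, Falcons, Sharks, Giants, Vipers — 7.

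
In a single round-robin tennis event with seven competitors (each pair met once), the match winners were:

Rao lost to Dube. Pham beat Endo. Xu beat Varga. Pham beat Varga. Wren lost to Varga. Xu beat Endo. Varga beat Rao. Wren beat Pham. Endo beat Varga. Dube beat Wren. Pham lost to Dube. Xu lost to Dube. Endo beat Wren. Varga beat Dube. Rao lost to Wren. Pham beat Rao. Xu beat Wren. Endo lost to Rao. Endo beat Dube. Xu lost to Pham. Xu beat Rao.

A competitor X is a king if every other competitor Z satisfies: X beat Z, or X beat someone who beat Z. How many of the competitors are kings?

Dube reaches everyone (king).
Xu reaches everyone (king).
Rao cannot reach Xu, Pham in two steps.
Pham reaches everyone (king).
Endo reaches everyone (king).
Varga reaches everyone (king).
Wren cannot reach Dube in two steps.
Kings: Dube, Xu, Pham, Endo, Varga — 5.

5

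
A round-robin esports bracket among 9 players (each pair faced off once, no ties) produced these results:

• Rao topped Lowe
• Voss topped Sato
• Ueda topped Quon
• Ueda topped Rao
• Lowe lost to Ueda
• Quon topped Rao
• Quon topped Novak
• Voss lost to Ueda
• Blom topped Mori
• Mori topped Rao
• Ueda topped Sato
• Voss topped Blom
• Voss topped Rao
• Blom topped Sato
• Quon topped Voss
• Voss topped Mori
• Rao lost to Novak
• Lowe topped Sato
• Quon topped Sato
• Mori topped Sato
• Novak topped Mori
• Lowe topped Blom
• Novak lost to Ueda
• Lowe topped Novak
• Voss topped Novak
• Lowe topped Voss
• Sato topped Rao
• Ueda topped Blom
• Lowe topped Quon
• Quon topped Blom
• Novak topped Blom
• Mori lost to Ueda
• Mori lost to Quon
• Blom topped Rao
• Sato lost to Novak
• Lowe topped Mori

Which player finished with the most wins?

Ueda

Win totals: Rao 1, Lowe 6, Blom 3, Novak 4, Mori 2, Voss 5, Quon 6, Ueda 8, Sato 1.
Ueda leads with 8 wins (next highest: 6).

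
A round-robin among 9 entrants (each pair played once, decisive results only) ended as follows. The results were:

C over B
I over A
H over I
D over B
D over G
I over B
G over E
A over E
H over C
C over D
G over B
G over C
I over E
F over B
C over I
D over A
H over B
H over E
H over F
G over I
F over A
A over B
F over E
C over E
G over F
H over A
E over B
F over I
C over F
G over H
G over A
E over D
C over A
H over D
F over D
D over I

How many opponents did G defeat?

G's results: beat A, B, C, E, F, H, I; lost to D.
That is 7 wins.

7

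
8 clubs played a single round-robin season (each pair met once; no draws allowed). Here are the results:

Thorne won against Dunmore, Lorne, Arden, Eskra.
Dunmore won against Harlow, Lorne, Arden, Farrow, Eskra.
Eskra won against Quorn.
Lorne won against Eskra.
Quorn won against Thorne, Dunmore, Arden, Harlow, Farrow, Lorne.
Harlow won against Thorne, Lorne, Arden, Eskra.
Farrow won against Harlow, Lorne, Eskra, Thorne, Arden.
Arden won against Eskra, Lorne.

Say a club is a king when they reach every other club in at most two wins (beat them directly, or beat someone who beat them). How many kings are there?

Quorn reaches everyone (king).
Arden cannot reach Harlow, Thorne, Farrow, Dunmore in two steps.
Harlow cannot reach Farrow in two steps.
Thorne reaches everyone (king).
Eskra reaches everyone (king).
Lorne cannot reach Arden, Harlow, Thorne, Farrow, Dunmore in two steps.
Farrow reaches everyone (king).
Dunmore reaches everyone (king).
Kings: Quorn, Thorne, Eskra, Farrow, Dunmore — 5.

5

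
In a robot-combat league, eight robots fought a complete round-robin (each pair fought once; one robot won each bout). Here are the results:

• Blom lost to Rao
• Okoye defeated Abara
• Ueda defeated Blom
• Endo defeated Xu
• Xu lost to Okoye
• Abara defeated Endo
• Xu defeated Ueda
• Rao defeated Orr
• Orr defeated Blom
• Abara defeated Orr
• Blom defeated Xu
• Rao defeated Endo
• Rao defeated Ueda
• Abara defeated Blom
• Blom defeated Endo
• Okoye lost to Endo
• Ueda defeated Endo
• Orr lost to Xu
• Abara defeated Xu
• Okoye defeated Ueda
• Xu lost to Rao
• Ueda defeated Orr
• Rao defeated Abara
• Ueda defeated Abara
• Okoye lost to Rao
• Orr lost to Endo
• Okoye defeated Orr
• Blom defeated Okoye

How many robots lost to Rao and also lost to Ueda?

4

Rao beat: Abara, Ueda, Okoye, Blom, Orr, Endo, Xu.
Ueda beat: Abara, Blom, Orr, Endo.
Both beat: Abara, Blom, Orr, Endo — 4.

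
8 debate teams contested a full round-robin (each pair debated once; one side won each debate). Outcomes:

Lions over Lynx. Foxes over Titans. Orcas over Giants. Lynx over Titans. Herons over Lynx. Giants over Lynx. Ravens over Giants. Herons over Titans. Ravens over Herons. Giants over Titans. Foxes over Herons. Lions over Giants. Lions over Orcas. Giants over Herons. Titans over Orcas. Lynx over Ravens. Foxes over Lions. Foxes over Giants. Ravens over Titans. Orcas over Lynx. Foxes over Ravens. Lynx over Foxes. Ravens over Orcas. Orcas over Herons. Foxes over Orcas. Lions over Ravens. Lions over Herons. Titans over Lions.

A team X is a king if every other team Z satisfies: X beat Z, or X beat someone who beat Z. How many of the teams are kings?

Lynx reaches everyone (king).
Herons cannot reach Giants in two steps.
Lions reaches everyone (king).
Foxes reaches everyone (king).
Titans cannot reach Foxes in two steps.
Ravens cannot reach Foxes in two steps.
Giants reaches everyone (king).
Orcas cannot reach Lions in two steps.
Kings: Lynx, Lions, Foxes, Giants — 4.

4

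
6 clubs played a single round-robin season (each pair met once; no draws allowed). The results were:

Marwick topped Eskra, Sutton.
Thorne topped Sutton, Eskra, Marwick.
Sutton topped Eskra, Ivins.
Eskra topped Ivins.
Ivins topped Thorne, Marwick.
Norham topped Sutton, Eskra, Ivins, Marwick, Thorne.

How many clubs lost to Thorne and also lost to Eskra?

0

Thorne beat: Sutton, Eskra, Marwick.
Eskra beat: Ivins.
No one was beaten by both.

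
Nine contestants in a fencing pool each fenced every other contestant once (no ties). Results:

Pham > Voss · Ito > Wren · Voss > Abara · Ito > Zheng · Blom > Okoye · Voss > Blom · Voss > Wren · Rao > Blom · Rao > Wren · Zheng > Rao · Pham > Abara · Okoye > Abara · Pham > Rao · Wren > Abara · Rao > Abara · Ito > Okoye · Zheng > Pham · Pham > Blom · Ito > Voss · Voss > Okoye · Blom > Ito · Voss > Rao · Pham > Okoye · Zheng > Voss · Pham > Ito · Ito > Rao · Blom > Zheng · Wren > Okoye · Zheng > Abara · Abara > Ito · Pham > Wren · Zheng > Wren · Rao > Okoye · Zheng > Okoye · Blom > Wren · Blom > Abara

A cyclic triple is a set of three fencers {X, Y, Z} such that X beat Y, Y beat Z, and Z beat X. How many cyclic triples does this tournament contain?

Win totals: Zheng 6, Rao 4, Abara 1, Ito 5, Voss 5, Blom 5, Pham 7, Wren 2, Okoye 1.
A fencer with w wins dominates both others in C(w,2) triples; summing gives 15 + 6 + 0 + 10 + 10 + 10 + 21 + 1 + 0 = 73 transitive triples.
Total triples C(9,3) = 84, so cyclic triples = 84 − 73 = 11.

11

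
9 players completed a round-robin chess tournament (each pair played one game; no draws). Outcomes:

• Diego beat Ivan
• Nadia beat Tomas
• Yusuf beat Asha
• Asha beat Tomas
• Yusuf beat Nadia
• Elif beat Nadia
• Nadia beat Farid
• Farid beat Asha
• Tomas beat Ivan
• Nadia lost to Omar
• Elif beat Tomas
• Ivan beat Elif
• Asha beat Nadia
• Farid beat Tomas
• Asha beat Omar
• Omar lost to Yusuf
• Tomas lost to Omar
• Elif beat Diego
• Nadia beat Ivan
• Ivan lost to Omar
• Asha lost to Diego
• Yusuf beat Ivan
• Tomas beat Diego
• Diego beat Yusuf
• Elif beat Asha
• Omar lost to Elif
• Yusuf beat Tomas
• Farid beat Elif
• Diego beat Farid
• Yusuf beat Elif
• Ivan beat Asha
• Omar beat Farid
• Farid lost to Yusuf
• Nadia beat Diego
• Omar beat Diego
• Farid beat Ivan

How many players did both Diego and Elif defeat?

Diego beat: Yusuf, Farid, Asha, Ivan.
Elif beat: Nadia, Tomas, Omar, Asha, Diego.
Both beat: Asha — 1.

1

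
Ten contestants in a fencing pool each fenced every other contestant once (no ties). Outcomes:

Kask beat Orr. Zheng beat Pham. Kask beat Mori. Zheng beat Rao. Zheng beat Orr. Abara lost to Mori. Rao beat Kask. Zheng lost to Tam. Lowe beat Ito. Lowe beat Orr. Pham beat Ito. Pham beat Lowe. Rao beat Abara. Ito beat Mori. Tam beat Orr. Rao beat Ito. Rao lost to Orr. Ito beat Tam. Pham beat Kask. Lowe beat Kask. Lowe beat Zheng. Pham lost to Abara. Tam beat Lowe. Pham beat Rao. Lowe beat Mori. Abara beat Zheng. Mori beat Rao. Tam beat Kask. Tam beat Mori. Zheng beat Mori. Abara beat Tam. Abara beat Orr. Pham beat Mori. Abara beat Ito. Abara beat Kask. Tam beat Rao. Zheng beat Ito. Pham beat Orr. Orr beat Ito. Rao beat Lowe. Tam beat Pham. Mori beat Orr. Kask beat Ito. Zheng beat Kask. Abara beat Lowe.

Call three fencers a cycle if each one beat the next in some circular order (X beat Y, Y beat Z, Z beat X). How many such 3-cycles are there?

24

Win totals: Rao 4, Kask 3, Abara 7, Mori 3, Lowe 5, Orr 2, Tam 7, Pham 6, Ito 2, Zheng 6.
A fencer with w wins dominates both others in C(w,2) triples; summing gives 6 + 3 + 21 + 3 + 10 + 1 + 21 + 15 + 1 + 15 = 96 transitive triples.
Total triples C(10,3) = 120, so cyclic triples = 120 − 96 = 24.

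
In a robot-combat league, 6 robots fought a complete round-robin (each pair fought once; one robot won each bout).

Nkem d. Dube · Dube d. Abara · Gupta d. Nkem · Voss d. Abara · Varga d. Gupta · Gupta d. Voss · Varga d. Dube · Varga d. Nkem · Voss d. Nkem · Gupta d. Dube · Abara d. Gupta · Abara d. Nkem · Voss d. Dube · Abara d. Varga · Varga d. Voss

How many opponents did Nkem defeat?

Nkem's results: beat Dube; lost to Varga, Gupta, Voss, Abara.
That is 1 win.

1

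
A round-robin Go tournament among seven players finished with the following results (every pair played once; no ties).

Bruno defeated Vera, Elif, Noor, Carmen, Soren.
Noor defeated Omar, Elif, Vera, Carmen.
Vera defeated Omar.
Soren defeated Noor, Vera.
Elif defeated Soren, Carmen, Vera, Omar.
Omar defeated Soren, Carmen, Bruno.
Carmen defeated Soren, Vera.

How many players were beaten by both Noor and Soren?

1

Noor beat: Omar, Vera, Elif, Carmen.
Soren beat: Noor, Vera.
Both beat: Vera — 1.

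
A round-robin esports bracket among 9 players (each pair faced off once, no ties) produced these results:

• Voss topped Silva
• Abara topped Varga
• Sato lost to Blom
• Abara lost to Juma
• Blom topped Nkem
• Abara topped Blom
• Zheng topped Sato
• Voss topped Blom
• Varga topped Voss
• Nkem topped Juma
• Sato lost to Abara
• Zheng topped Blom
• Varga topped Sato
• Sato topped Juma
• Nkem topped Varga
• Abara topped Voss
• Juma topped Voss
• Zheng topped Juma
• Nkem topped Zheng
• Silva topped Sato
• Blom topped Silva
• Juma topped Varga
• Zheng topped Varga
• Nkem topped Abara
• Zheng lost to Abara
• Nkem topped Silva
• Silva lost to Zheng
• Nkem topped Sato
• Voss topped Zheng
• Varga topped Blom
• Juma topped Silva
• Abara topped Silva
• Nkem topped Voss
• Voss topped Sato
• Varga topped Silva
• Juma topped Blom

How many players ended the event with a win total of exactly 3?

Win totals: Juma 5, Silva 1, Sato 1, Zheng 5, Nkem 7, Varga 4, Abara 6, Blom 3, Voss 4.
Exactly 3: Blom — 1 player.

1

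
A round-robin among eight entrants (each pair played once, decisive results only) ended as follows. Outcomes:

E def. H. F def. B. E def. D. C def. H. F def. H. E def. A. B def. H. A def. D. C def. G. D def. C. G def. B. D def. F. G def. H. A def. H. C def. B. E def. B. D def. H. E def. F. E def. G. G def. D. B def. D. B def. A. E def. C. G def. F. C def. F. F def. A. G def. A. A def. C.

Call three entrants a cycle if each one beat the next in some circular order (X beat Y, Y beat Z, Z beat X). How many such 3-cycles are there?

Win totals: A 3, B 3, C 4, D 3, E 7, F 3, G 5, H 0.
An entrant with w wins dominates both others in C(w,2) triples; summing gives 3 + 3 + 6 + 3 + 21 + 3 + 10 + 0 = 49 transitive triples.
Total triples C(8,3) = 56, so cyclic triples = 56 − 49 = 7.

7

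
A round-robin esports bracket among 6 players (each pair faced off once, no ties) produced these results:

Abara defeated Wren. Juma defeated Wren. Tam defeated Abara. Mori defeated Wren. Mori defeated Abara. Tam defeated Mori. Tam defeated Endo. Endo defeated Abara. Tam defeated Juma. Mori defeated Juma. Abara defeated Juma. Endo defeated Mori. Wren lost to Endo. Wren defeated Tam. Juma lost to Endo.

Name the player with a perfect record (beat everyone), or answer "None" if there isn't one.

None

Highest win total is Tam with 4 (out of 5 possible).
Tam lost to Wren, so no player went undefeated.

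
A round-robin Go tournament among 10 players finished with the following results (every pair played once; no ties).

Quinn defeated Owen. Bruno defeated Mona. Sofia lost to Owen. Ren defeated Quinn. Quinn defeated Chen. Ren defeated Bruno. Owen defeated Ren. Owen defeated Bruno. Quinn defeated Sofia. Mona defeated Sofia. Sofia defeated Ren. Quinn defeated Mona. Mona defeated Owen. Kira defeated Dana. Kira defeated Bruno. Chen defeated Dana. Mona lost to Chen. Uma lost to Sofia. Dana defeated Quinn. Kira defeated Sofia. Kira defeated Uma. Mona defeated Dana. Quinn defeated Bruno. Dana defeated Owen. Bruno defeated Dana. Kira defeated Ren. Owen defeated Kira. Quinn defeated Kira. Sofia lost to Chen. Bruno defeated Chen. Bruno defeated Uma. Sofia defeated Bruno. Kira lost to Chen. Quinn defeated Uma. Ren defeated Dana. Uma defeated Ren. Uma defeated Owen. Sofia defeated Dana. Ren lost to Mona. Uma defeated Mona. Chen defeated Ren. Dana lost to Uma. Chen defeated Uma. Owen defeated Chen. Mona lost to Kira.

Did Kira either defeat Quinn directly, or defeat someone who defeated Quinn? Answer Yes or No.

Yes

Kira did not beat Quinn directly.
Kira beat Mona, Uma, Dana, Sofia, Bruno, Ren. Of those, Dana beat Quinn.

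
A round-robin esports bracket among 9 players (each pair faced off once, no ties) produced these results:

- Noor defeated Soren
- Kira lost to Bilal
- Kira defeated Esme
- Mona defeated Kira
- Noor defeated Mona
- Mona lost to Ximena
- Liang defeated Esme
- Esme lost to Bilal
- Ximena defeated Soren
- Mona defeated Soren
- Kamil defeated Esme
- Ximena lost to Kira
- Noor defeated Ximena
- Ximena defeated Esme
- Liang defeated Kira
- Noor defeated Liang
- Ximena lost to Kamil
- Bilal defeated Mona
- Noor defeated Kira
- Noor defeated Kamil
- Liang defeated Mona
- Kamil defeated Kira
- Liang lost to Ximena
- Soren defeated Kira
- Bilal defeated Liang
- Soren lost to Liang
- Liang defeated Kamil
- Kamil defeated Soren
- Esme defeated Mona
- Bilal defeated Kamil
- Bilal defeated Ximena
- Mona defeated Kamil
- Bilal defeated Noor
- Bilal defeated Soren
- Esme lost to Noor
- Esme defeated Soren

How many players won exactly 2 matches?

2

Win totals: Bilal 8, Kira 2, Noor 7, Liang 5, Esme 2, Soren 1, Mona 3, Ximena 4, Kamil 4.
Exactly 2: Kira, Esme — 2 players.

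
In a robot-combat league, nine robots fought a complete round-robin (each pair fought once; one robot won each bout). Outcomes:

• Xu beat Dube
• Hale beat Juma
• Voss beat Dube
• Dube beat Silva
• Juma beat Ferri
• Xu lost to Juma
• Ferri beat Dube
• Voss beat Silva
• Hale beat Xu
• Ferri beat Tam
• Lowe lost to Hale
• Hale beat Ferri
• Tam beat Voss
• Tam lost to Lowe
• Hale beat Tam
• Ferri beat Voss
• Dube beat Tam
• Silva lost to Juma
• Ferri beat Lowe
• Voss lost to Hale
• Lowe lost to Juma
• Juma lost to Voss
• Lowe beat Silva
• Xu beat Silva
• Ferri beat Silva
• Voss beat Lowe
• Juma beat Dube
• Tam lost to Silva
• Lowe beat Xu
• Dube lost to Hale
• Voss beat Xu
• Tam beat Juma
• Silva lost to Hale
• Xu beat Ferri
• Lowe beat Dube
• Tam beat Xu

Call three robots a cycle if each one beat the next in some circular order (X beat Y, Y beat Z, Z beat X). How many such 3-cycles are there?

13

Win totals: Ferri 5, Hale 8, Xu 3, Lowe 4, Juma 5, Voss 5, Silva 1, Tam 3, Dube 2.
A robot with w wins dominates both others in C(w,2) triples; summing gives 10 + 28 + 3 + 6 + 10 + 10 + 0 + 3 + 1 = 71 transitive triples.
Total triples C(9,3) = 84, so cyclic triples = 84 − 71 = 13.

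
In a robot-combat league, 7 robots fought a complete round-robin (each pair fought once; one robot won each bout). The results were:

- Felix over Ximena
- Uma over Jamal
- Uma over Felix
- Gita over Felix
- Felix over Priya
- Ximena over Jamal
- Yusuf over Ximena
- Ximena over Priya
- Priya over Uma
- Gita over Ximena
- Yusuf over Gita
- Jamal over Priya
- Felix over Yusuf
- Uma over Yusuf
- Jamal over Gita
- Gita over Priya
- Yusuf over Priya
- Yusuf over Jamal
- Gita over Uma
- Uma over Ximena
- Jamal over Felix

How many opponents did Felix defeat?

Felix's results: beat Priya, Yusuf, Ximena; lost to Gita, Jamal, Uma.
That is 3 wins.

3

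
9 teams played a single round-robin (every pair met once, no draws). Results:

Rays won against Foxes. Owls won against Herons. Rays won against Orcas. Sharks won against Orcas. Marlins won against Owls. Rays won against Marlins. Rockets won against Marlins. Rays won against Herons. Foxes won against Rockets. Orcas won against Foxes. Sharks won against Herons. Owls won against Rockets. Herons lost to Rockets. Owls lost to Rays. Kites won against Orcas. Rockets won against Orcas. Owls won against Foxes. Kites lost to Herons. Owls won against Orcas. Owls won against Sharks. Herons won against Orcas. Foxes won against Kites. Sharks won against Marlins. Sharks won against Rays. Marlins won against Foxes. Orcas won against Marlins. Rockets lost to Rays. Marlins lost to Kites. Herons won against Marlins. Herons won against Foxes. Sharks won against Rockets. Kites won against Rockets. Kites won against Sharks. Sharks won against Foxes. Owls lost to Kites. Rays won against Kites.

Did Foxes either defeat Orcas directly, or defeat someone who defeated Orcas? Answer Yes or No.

Yes

Foxes did not beat Orcas directly.
Foxes beat Rockets, Kites. Of those, Rockets beat Orcas.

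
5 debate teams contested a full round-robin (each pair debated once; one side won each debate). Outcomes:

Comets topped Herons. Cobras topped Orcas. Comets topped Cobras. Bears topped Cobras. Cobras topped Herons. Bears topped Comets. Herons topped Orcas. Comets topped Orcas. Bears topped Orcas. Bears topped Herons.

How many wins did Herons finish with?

1

Herons' results: beat Orcas; lost to Cobras, Bears, Comets.
That is 1 win.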